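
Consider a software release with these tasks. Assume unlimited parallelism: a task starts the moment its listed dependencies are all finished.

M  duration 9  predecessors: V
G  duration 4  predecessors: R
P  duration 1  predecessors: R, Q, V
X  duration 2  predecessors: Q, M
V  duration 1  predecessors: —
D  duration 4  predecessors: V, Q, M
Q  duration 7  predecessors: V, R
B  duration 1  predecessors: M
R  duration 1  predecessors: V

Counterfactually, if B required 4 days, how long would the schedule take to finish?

Actual critical path: V→M→D = 1+9+4 = 14 ⇒ 14 days.
The longest path through B is only 11 days, so B has float 3.
The critical path is still V→M→D; finish is now 14 days.

14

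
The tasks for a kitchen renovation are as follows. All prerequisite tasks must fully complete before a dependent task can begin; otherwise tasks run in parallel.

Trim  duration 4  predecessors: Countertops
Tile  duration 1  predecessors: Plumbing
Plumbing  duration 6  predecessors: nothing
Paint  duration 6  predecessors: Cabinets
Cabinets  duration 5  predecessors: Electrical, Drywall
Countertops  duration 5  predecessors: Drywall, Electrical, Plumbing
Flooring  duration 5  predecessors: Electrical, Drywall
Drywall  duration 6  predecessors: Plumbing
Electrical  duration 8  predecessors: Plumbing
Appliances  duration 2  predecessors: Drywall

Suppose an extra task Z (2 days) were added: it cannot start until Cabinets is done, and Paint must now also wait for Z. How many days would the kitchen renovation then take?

Originally the kitchen renovation takes 25 days.
With Z inserted, Paint now waits for max(Cabinets, Z).
New critical path: Plumbing→Electrical→Cabinets→Z→Paint = 6+8+5+2+6 = 27 ⇒ 27 days.

27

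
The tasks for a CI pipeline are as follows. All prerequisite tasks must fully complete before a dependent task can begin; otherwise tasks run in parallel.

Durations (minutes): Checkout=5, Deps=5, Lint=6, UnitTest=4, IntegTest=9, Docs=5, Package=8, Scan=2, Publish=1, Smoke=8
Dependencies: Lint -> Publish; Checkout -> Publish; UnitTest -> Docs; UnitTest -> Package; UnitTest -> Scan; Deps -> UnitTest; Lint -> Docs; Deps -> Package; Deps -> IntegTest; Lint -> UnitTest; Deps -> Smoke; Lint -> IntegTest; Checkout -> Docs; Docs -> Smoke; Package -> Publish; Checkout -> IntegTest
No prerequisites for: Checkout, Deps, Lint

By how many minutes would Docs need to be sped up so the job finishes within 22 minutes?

Current finish: 23 minutes; target: 22.
Docs is on every critical path, so each minute cut from Docs cuts the finish by one (this holds down to a finish of 19).
Need 23 − 22 = 1 minute off Docs → Docs becomes 4 minutes, finish becomes 22.

1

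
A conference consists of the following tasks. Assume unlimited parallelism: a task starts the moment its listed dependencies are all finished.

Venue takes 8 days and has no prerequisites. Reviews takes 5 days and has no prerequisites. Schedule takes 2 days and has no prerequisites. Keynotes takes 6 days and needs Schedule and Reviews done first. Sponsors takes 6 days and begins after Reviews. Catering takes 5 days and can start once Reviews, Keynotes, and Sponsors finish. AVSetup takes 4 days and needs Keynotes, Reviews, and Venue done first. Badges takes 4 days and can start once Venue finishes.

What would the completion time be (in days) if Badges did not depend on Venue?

Original critical path: Reviews→Keynotes→Catering = 5+6+5 = 16 ⇒ 16 days.
Without Venue→Badges, Badges's earliest start moves from 8 to 0.
New critical path: Reviews→Keynotes→Catering = 5+6+5 = 16 ⇒ 16 days.

16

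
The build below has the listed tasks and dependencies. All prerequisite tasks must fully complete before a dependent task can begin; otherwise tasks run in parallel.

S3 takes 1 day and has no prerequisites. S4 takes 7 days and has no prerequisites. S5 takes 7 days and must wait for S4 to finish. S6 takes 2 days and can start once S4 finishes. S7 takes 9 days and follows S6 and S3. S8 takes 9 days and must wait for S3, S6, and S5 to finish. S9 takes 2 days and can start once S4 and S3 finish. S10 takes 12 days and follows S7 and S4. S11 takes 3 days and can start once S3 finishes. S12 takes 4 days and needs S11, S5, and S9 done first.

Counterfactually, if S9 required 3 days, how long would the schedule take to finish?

Critical path before the change: S4→S6→S7→S10 = 7+2+9+12 = 30 giving 30 days.
The longest path through S9 is only 13 days, so S9 has float 17.
The critical path is still S4→S6→S7→S10; finish is now 30 days.

30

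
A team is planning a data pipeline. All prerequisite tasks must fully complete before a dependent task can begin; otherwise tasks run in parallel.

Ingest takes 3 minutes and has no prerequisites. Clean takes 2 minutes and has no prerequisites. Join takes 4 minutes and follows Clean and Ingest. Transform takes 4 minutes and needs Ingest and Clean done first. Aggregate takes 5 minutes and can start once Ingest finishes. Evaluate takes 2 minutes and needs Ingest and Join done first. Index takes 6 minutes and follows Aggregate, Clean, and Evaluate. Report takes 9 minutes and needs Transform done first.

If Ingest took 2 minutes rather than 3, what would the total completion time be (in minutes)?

Actual critical path: Ingest→Transform→Report = 3+4+9 = 16 ⇒ 16 minutes.
Ingest is on the critical path; changing it to 2 makes that path 15 minutes.
No other chain overtakes it, so the finish is 15 minutes.

15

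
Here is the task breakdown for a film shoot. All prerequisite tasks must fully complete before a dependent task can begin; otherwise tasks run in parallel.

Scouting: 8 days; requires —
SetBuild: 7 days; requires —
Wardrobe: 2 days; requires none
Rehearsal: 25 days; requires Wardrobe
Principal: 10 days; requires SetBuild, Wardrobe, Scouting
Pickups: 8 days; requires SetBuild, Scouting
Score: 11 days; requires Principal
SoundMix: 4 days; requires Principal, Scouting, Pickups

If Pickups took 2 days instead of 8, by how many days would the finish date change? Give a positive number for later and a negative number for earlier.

The binding path is Scouting→Principal→Score = 8+10+11 = 29; finish at 29 days.
The longest path through Pickups is only 20 days, so Pickups has float 9.
No other chain overtakes it, so the finish is 29 days.
Change in finish: 29 − 29 = +0 days.

0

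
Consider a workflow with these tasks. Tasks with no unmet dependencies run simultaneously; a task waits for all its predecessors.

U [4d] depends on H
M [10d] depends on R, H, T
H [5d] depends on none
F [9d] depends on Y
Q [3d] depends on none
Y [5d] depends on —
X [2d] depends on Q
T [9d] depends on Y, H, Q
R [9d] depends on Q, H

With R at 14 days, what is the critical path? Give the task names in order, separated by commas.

As given, the longest chain is H→R→M = 5+9+10 = 24, so the finish is 24 days.
R is on the critical path; changing it to 14 makes that path 29 days.
The critical path is still H→R→M; finish is now 29 days.

H, R, M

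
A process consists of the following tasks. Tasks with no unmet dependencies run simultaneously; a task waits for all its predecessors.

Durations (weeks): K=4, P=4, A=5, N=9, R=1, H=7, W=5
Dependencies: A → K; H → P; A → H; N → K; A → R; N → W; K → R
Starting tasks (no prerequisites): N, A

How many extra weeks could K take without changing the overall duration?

Critical path: A→H→P = 5+7+4 = 16, so the finish is 16 weeks.
The longest chain containing K totals 14 weeks.
So K can slip 15 − 13 = 2 weeks.

2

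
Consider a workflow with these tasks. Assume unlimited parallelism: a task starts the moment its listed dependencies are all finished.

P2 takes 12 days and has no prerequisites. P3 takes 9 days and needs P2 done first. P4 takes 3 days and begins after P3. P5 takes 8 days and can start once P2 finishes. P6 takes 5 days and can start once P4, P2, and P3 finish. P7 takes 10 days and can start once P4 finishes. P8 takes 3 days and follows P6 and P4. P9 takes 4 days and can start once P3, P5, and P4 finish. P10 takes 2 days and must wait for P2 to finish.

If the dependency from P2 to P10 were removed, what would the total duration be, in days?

With the dependency in place, P2→P3→P4→P7 = 12+9+3+10 = 34 sets the finish at 34 days.
Without P2→P10, P10's earliest start moves from 12 to 0.
After: P2→P3→P4→P7 = 12+9+3+10 = 34 → 34 days.

34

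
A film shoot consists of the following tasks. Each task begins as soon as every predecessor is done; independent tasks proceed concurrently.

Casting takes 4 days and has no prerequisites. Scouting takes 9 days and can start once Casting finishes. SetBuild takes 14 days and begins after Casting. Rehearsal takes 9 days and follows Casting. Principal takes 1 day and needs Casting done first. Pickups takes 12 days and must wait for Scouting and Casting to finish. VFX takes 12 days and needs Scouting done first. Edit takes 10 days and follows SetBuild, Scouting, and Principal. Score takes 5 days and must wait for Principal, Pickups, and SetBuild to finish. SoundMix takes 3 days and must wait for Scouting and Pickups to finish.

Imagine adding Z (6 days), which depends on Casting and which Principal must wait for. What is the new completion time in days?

30

Originally the plan takes 30 days.
With Z inserted, Principal now waits for max(Casting, Z).
New critical path: Casting→Scouting→Pickups→Score = 4+9+12+5 = 30 ⇒ 30 days.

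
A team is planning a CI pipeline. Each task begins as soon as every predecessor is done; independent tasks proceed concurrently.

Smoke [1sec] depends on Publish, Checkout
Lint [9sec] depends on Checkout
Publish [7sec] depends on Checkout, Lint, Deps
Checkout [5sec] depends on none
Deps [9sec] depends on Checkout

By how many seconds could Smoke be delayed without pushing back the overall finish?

0

Checkout→Deps→Publish→Smoke = 5+9+7+1 = 22 sets the makespan at 22 seconds.
The longest chain containing Smoke totals 22 seconds.
Slack of Smoke = 21 − 21 = 0 seconds.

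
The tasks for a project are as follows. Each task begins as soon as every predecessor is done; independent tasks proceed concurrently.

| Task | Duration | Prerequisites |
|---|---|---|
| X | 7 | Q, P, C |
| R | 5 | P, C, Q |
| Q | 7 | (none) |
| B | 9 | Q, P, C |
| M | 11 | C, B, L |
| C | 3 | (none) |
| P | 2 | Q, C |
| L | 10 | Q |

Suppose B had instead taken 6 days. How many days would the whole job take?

28

Actual critical path: Q→P→B→M = 7+2+9+11 = 29 ⇒ 29 days.
B lies on that path, so at 6 days the path becomes 26 days.
The binding chain switches to Q→L→M = 7+10+11 = 28; finish 28 days.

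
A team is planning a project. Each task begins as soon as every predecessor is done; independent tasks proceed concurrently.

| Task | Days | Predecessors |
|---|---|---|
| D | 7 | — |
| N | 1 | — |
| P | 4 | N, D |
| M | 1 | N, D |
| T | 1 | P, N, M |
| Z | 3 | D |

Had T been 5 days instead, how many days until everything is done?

16

Actual critical path: D→P→T = 7+4+1 = 12 ⇒ 12 days.
T lies on that path, so at 5 days the path becomes 16 days.
The critical path is still D→P→T; finish is now 16 days.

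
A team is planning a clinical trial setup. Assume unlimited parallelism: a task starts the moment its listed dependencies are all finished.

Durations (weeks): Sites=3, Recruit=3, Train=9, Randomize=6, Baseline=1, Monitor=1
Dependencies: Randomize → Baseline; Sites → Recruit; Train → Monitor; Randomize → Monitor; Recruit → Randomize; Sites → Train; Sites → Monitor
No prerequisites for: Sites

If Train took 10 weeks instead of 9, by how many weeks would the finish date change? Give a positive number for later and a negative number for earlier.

Actual critical path: Sites→Train→Monitor = 3+9+1 = 13 ⇒ 13 weeks.
Train lies on that path, so at 10 weeks the path becomes 14 weeks.
The critical path is still Sites→Train→Monitor; finish is now 14 weeks.
Change in finish: 14 − 13 = +1 weeks.

1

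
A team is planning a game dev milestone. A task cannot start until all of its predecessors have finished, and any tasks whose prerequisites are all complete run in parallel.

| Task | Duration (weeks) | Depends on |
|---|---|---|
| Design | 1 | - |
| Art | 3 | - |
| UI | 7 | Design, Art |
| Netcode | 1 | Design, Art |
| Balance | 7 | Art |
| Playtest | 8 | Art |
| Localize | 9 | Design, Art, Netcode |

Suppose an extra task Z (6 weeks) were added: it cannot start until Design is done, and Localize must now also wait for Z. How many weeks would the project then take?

16

Originally the project takes 13 weeks.
With Z inserted, Localize now waits for max(Design, Art, Netcode, Z).
New critical path: Design→Z→Localize = 1+6+9 = 16 ⇒ 16 weeks.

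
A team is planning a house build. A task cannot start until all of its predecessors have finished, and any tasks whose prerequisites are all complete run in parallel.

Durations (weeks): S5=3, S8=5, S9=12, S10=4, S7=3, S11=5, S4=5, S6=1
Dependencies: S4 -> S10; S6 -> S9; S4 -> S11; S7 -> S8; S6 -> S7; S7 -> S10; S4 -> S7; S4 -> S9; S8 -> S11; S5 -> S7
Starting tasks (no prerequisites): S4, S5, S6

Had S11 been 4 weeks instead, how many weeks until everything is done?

Baseline: S4→S7→S8→S11 = 5+3+5+5 = 18 → 18 weeks.
S11 is on the critical path; changing it to 4 makes that path 17 weeks.
The critical path is still S4→S7→S8→S11; finish is now 17 weeks.

17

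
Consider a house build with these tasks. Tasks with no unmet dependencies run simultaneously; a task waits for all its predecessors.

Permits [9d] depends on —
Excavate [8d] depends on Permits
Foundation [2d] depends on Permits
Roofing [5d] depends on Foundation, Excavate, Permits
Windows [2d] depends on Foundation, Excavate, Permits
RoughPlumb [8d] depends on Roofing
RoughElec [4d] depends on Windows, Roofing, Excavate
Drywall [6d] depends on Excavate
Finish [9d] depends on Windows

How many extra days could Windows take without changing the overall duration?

2

The longest chain is Permits→Excavate→Roofing→RoughPlumb = 9+8+5+8 = 30; overall finish 30 days.
Longest path through Windows: 28 days (earliest finish 19, latest finish 21).
Float = 30 − 28 = 2.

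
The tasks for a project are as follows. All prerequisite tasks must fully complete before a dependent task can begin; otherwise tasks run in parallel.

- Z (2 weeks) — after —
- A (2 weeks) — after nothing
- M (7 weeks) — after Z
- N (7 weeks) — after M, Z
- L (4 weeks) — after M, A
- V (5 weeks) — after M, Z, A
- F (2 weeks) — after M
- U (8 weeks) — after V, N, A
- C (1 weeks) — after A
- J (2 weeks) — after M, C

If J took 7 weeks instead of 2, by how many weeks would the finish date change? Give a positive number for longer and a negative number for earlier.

As given, the longest chain is Z→M→N→U = 2+7+7+8 = 24, so the finish is 24 weeks.
J is off the critical path — its longest chain is 11 weeks, giving 13 of slack.
The critical path is still Z→M→N→U; finish is now 24 weeks.
Change in finish: 24 − 24 = +0 weeks.

0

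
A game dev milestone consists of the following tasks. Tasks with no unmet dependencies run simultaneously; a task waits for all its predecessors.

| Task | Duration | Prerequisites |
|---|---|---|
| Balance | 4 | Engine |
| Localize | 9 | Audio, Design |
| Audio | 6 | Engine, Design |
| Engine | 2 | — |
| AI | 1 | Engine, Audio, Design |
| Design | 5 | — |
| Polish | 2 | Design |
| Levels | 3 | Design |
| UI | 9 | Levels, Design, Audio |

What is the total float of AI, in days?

Design→Audio→UI = 5+6+9 = 20 sets the makespan at 20 days.
The longest chain containing AI totals 12 days.
So AI can slip 20 − 12 = 8 days.

8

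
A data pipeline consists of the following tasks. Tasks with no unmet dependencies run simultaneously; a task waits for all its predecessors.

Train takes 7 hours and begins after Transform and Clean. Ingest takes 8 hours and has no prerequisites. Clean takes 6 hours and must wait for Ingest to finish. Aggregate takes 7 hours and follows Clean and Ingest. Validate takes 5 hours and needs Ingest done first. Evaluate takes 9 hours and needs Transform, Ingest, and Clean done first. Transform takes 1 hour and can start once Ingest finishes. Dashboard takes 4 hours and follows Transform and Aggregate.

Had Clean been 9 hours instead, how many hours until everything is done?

The binding path is Ingest→Clean→Aggregate→Dashboard = 8+6+7+4 = 25; finish at 25 hours.
Clean is on the critical path; changing it to 9 makes that path 28 hours.
The critical path is still Ingest→Clean→Aggregate→Dashboard; finish is now 28 hours.

28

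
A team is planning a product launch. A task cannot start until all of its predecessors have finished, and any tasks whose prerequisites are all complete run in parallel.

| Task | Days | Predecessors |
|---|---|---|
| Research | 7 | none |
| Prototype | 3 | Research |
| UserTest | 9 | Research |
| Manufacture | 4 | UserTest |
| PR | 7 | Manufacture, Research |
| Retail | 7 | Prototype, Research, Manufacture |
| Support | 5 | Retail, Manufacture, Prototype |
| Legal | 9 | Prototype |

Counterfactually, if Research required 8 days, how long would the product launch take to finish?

Critical path before the change: Research→UserTest→Manufacture→Retail→Support = 7+9+4+7+5 = 32 giving 32 days.
Research is on the critical path; changing it to 8 makes that path 33 days.
That remains the longest chain; total 33 days.

33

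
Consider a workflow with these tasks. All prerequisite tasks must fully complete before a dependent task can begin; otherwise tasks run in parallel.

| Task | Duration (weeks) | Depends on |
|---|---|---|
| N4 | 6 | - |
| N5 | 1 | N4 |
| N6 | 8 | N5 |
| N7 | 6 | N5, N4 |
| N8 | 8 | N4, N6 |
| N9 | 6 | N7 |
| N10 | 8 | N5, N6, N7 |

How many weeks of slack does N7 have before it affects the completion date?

2

N4→N5→N6→N8 = 6+1+8+8 = 23 sets the makespan at 23 weeks.
Longest path through N7: 21 weeks (earliest finish 13, latest finish 15).
Float = 23 − 21 = 2.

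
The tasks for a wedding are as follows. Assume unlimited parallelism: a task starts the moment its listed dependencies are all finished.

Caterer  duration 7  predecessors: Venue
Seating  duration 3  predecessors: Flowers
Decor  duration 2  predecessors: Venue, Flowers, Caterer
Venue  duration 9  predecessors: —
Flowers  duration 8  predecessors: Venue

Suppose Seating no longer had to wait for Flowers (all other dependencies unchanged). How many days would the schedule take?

19

Before: longest chain Venue→Flowers→Seating = 9+8+3 = 20, finish 20.
Without Flowers→Seating, Seating's earliest start moves from 17 to 0.
The longest chain is now Venue→Flowers→Decor = 9+8+2 = 19, so the schedule takes 19 days.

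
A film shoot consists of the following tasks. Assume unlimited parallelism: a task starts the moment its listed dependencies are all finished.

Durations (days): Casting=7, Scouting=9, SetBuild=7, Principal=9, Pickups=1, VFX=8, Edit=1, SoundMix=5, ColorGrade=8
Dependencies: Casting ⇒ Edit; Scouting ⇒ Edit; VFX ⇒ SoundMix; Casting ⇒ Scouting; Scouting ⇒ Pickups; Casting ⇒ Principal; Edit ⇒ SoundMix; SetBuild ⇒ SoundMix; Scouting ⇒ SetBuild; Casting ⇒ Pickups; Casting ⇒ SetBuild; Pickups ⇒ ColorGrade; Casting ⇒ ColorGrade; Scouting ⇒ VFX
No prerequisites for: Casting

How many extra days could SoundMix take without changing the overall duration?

0

Critical path: Casting→Scouting→VFX→SoundMix = 7+9+8+5 = 29, so the finish is 29 days.
The longest chain containing SoundMix totals 29 days.
Float = 29 − 29 = 0.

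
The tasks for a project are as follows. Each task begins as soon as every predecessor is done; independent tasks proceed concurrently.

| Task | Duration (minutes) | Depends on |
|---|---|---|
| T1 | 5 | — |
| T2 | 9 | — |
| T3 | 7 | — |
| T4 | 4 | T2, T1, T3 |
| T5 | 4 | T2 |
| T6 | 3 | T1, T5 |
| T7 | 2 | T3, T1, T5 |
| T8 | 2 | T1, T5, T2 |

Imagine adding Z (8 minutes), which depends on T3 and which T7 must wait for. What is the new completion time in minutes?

17

Originally the plan takes 16 minutes.
With Z inserted, T7 now waits for max(T3, T1, T5, Z).
New critical path: T3→Z→T7 = 7+8+2 = 17 ⇒ 17 minutes.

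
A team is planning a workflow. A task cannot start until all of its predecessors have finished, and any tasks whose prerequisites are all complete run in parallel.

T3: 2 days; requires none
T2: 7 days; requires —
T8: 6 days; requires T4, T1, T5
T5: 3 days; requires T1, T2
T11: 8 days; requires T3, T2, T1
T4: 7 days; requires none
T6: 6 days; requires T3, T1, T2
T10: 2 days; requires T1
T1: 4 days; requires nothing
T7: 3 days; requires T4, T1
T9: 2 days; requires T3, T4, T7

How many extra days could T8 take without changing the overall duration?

0

T2→T5→T8 = 7+3+6 = 16 sets the makespan at 16 days.
Longest path through T8: 16 days (earliest finish 16, latest finish 16).
Slack of T8 = 10 − 10 = 0 days.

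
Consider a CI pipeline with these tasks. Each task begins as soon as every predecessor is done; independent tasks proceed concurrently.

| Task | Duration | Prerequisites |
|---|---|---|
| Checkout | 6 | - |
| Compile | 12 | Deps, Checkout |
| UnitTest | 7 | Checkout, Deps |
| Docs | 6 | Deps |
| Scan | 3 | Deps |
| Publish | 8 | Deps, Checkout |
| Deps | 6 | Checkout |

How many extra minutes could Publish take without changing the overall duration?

Checkout→Deps→Compile = 6+6+12 = 24 sets the makespan at 24 minutes.
Longest path through Publish: 20 minutes (earliest finish 20, latest finish 24).
Slack of Publish = 16 − 12 = 4 minutes.

4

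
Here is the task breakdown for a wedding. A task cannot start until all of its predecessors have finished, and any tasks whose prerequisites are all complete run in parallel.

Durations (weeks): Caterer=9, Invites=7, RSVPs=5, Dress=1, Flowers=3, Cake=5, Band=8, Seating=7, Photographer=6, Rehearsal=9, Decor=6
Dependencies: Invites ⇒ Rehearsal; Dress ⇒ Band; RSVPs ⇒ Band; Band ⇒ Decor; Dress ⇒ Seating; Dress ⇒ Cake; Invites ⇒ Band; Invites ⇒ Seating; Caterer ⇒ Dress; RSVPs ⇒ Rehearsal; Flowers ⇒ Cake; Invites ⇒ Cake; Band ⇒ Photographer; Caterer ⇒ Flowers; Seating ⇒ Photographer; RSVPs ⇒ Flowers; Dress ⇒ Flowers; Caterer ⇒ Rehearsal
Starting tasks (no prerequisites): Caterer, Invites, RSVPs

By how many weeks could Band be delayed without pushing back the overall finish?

0

The longest chain is Caterer→Dress→Band→Photographer = 9+1+8+6 = 24; overall finish 24 weeks.
Longest path through Band: 24 weeks (earliest finish 18, latest finish 18).
Float = 24 − 24 = 0.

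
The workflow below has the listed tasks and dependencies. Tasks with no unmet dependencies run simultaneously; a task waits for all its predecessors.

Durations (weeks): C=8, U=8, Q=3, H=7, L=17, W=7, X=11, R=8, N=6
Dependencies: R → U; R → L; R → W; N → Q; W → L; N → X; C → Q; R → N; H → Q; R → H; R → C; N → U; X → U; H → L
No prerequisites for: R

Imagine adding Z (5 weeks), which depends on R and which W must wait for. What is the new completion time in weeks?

37

Originally the job takes 33 weeks.
With Z inserted, W now waits for max(R, Z).
New critical path: R→Z→W→L = 8+5+7+17 = 37 ⇒ 37 weeks.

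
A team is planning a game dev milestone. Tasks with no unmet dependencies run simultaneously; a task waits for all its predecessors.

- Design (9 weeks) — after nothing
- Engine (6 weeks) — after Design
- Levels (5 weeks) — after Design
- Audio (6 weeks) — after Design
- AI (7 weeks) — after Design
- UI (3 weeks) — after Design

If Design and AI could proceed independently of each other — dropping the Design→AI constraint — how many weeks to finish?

15

Before: longest chain Design→AI = 9+7 = 16, finish 16.
Without Design→AI, AI's earliest start moves from 9 to 0.
The longest chain is now Design→Engine = 9+6 = 15, so the plan takes 15 weeks.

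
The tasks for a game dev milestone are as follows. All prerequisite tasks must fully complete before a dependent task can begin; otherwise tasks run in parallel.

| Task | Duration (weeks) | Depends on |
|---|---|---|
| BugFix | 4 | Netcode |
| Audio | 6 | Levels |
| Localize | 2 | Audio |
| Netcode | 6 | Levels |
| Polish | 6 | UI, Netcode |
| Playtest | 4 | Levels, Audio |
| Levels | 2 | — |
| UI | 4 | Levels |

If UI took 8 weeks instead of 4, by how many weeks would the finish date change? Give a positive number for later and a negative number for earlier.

The binding path is Levels→Netcode→Polish = 2+6+6 = 14; finish at 14 weeks.
UI has 2 weeks of float (longest path through it is 12).
The binding chain switches to Levels→UI→Polish = 2+8+6 = 16; finish 16 weeks.
Change in finish: 16 − 14 = +2 weeks.

2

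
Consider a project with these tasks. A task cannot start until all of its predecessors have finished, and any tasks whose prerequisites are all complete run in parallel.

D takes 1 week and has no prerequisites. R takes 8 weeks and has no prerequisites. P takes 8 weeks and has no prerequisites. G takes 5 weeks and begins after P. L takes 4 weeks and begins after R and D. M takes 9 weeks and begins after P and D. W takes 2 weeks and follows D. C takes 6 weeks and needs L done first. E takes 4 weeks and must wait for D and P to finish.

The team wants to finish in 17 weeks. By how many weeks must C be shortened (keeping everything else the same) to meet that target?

Current finish: 18 weeks; target: 17.
C is on every critical path, so each week cut from C cuts the finish by one (this holds down to a finish of 17).
Need 18 − 17 = 1 week off C → C becomes 5 weeks, finish becomes 17.

1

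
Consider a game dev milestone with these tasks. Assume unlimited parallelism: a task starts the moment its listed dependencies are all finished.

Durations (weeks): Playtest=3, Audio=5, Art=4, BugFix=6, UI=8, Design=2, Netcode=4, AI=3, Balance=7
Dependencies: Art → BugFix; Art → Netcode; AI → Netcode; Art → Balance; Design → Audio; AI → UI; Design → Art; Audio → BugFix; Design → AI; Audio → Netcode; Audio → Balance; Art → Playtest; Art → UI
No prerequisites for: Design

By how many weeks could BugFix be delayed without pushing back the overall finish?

Critical path: Design→Art→UI = 2+4+8 = 14, so the finish is 14 weeks.
Longest path through BugFix: 13 weeks (earliest finish 13, latest finish 14).
Slack of BugFix = 8 − 7 = 1 week.

1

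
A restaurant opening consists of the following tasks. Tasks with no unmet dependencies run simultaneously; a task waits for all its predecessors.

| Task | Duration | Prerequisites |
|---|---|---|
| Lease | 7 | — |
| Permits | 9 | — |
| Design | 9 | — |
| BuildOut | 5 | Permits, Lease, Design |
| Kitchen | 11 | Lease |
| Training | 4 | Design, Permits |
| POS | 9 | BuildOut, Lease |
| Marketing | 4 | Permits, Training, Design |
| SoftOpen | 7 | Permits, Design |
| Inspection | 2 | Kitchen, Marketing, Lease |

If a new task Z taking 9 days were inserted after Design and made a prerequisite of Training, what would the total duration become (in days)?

28

Originally the project takes 23 days.
With Z inserted, Training now waits for max(Design, Permits, Z).
New critical path: Design→Z→Training→Marketing→Inspection = 9+9+4+4+2 = 28 ⇒ 28 days.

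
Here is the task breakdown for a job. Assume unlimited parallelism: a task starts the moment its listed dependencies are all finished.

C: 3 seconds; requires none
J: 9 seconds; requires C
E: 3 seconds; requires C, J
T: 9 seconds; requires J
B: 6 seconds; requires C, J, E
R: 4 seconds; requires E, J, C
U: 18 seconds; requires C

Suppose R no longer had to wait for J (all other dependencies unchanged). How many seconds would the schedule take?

With the dependency in place, C→J→E→B = 3+9+3+6 = 21 sets the finish at 21 seconds.
Dropping J→R doesn't change R's earliest start (15); another predecessor still binds.
After: C→J→E→B = 3+9+3+6 = 21 → 21 seconds.

21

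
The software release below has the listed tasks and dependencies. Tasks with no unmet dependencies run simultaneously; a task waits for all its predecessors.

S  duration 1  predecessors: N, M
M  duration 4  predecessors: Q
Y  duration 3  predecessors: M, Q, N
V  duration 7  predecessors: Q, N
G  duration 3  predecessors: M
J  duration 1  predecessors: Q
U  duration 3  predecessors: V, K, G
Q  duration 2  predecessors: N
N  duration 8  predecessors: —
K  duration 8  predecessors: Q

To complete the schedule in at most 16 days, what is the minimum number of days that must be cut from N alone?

Current finish: 21 days; target: 16.
N is on every critical path, so each day cut from N cuts the finish by one (this holds down to a finish of 14).
Need 21 − 16 = 5 days off N → N becomes 3 days, finish becomes 16.

5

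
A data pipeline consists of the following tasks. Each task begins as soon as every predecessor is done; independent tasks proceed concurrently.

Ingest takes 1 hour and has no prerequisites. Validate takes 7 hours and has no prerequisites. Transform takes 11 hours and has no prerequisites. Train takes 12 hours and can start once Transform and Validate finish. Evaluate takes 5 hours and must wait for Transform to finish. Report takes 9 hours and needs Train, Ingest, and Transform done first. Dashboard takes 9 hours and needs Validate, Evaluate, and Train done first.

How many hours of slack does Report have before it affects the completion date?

0

The longest chain is Transform→Train→Report = 11+12+9 = 32; overall finish 32 hours.
The longest chain containing Report totals 32 hours.
Slack of Report = 23 − 23 = 0 hours.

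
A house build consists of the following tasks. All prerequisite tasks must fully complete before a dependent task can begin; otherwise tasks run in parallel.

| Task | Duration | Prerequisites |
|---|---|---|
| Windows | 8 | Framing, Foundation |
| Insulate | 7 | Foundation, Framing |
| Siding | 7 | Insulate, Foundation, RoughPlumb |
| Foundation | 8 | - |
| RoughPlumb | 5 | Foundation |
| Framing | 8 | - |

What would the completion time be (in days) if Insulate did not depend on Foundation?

22

Before: longest chain Foundation→Insulate→Siding = 8+7+7 = 22, finish 22.
Dropping Foundation→Insulate doesn't change Insulate's earliest start (8); another predecessor still binds.
New critical path: Framing→Insulate→Siding = 8+7+7 = 22 ⇒ 22 days.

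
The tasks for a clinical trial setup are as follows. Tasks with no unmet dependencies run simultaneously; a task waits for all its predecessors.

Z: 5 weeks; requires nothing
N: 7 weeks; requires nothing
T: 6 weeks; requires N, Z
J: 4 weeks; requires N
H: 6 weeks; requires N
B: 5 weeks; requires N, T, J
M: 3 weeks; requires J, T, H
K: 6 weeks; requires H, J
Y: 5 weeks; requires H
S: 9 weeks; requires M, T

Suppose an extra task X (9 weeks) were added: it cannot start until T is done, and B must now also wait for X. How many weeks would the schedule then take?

27

Originally the schedule takes 25 weeks.
With X inserted, B now waits for max(N, T, J, X).
New critical path: N→T→X→B = 7+6+9+5 = 27 ⇒ 27 weeks.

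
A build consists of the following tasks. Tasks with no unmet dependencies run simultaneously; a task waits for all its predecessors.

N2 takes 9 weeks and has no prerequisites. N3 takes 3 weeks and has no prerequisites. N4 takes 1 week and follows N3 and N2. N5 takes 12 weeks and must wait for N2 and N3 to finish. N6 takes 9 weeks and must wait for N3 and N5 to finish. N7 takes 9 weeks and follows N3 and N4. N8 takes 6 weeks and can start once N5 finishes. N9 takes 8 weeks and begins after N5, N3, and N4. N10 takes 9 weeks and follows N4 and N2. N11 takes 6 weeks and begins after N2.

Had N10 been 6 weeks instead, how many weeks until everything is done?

30

The binding path is N2→N5→N6 = 9+12+9 = 30; finish at 30 weeks.
N10 has 11 weeks of float (longest path through it is 19).
The critical path is still N2→N5→N6; finish is now 30 weeks.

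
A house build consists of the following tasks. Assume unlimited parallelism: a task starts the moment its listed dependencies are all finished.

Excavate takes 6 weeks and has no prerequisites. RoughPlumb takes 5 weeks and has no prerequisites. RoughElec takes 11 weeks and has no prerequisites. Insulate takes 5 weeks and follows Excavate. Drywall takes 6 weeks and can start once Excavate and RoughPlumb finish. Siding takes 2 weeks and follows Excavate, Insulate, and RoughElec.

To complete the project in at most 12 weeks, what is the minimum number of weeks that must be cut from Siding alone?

Current finish: 13 weeks; target: 12.
Siding is on every critical path, so each week cut from Siding cuts the finish by one (this holds down to a finish of 12).
Need 13 − 12 = 1 week off Siding → Siding becomes 1 week, finish becomes 12.

1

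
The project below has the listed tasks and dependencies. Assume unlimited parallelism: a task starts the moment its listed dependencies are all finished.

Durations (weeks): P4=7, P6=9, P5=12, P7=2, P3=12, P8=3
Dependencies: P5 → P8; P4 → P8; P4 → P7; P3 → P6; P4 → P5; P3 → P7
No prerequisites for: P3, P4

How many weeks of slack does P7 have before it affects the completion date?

8

The longest chain is P4→P5→P8 = 7+12+3 = 22; overall finish 22 weeks.
The longest chain containing P7 totals 14 weeks.
So P7 can slip 22 − 14 = 8 weeks.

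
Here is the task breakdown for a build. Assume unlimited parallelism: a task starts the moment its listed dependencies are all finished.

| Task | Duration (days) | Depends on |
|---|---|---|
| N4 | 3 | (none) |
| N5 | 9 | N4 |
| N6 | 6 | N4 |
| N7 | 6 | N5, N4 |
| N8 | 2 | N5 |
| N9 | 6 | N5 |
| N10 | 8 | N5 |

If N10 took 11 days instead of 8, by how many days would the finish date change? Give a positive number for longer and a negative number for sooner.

3

Baseline: N4→N5→N10 = 3+9+8 = 20 → 20 days.
N10 is on the critical path; changing it to 11 makes that path 23 days.
No other chain overtakes it, so the finish is 23 days.
Change in finish: 23 − 20 = +3 days.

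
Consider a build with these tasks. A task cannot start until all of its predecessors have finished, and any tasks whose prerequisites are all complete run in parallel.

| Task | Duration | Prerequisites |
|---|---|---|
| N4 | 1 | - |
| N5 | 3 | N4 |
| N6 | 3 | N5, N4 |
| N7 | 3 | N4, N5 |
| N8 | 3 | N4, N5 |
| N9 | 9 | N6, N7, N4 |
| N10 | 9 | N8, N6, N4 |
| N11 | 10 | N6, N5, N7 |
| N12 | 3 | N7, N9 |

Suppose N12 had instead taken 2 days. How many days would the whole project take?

18

Baseline: N4→N5→N6→N9→N12 = 1+3+3+9+3 = 19 → 19 days.
N12 is on the critical path; changing it to 2 makes that path 18 days.
The critical path is still N4→N5→N6→N9→N12; finish is now 18 days.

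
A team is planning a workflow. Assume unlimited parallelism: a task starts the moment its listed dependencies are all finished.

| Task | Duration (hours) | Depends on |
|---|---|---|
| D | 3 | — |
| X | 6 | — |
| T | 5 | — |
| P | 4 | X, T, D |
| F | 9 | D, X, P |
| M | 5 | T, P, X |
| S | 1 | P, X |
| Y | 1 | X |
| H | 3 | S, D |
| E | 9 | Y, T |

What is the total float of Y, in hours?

The longest chain is X→P→F = 6+4+9 = 19; overall finish 19 hours.
Y finishes as early as 7 and must finish by 10.
Float = 19 − 16 = 3.

3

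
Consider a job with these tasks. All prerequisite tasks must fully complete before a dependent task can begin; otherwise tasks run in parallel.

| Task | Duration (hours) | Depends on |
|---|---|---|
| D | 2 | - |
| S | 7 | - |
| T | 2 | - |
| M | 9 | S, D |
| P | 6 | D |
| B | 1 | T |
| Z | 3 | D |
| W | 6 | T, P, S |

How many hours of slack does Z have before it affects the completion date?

S→M = 7+9 = 16 sets the makespan at 16 hours.
Z finishes as early as 5 and must finish by 16.
Float = 16 − 5 = 11.

11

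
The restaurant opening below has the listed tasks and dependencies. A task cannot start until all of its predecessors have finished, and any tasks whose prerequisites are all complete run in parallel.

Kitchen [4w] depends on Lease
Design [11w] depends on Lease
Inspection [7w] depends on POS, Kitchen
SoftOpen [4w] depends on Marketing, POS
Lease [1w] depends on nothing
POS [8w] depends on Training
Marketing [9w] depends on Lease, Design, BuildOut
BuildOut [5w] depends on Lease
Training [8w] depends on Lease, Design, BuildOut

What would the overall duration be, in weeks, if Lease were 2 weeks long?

As given, the longest chain is Lease→Design→Training→POS→Inspection = 1+11+8+8+7 = 35, so the finish is 35 weeks.
Lease is on the critical path; changing it to 2 makes that path 36 weeks.
The critical path is still Lease→Design→Training→POS→Inspection; finish is now 36 weeks.

36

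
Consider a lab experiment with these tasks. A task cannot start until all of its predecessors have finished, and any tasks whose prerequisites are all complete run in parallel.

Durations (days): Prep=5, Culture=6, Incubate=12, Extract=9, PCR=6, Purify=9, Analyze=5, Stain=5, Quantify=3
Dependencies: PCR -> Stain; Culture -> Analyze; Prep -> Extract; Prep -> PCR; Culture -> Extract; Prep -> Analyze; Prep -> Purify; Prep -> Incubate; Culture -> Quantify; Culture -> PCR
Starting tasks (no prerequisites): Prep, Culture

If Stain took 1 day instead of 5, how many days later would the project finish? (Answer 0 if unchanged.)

Critical path before the change: Culture→PCR→Stain = 6+6+5 = 17 giving 17 days.
Since Stain is critical, the -4 change carries straight to that chain (now 13 days).
New critical path: Prep→Incubate = 5+12 = 17 ⇒ 17 days.
Change in finish: 17 − 17 = +0 days.

0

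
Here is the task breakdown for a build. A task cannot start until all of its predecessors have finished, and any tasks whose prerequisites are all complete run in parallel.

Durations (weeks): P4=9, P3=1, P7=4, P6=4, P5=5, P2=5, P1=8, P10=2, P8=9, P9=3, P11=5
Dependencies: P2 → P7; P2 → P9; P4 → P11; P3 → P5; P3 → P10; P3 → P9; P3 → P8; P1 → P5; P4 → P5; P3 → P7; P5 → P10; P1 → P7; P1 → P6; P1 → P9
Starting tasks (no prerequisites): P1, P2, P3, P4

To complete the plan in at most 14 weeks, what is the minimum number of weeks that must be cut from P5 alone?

Current finish: 16 weeks; target: 14.
P5 is on every critical path, so each week cut from P5 cuts the finish by one (this holds down to a finish of 14).
Need 16 − 14 = 2 weeks off P5 → P5 becomes 3 weeks, finish becomes 14.

2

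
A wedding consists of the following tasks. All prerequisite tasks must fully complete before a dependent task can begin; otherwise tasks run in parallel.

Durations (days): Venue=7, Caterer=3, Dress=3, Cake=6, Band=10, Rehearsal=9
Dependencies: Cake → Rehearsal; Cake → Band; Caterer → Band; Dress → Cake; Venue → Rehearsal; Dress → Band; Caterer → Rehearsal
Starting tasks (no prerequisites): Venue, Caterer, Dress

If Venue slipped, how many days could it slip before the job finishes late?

Critical path: Dress→Cake→Band = 3+6+10 = 19, so the finish is 19 days.
The longest chain containing Venue totals 16 days.
So Venue can slip 10 − 7 = 3 days.

3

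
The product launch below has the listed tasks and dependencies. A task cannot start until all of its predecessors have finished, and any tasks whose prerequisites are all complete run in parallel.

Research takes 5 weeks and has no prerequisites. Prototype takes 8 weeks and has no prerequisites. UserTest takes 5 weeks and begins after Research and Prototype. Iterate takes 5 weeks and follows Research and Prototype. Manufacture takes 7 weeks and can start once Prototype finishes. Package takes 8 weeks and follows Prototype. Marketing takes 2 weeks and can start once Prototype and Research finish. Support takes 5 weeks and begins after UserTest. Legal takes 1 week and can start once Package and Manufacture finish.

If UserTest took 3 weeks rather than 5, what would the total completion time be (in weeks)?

The binding path is Prototype→UserTest→Support = 8+5+5 = 18; finish at 18 weeks.
UserTest is on the critical path; changing it to 3 makes that path 16 weeks.
Now Prototype→Package→Legal = 8+8+1 = 17 is longest, so the finish becomes 17 weeks.

17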